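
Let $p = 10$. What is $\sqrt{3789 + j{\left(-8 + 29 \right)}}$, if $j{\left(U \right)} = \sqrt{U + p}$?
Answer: $\sqrt{3789 + \sqrt{31}} \approx 61.6$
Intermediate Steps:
$j{\left(U \right)} = \sqrt{10 + U}$ ($j{\left(U \right)} = \sqrt{U + 10} = \sqrt{10 + U}$)
$\sqrt{3789 + j{\left(-8 + 29 \right)}} = \sqrt{3789 + \sqrt{10 + \left(-8 + 29\right)}} = \sqrt{3789 + \sqrt{10 + 21}} = \sqrt{3789 + \sqrt{31}}$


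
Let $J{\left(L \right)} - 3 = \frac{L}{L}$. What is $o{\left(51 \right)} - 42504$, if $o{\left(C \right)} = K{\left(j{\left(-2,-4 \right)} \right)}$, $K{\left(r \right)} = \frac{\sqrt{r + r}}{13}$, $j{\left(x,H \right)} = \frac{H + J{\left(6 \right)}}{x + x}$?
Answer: $-42504$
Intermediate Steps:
$J{\left(L \right)} = 4$ ($J{\left(L \right)} = 3 + \frac{L}{L} = 3 + 1 = 4$)
$j{\left(x,H \right)} = \frac{4 + H}{2 x}$ ($j{\left(x,H \right)} = \frac{H + 4}{x + x} = \frac{4 + H}{2 x}$)
$K{\left(r \right)} = \frac{\sqrt{2} \sqrt{r}}{13}$ ($K{\left(r \right)} = \sqrt{2 r} \frac{1}{13} = \sqrt{2} \sqrt{r} \frac{1}{13} = \frac{\sqrt{2} \sqrt{r}}{13}$)
$o{\left(C \right)} = 0$ ($o{\left(C \right)} = \frac{\sqrt{2} \sqrt{\frac{4 - 4}{2 \left(-2\right)}}}{13} = \frac{\sqrt{2} \sqrt{\frac{1}{2} \left(- \frac{1}{2}\right) 0}}{13} = \frac{\sqrt{2} \sqrt{0}}{13} = \frac{1}{13} \sqrt{2} \cdot 0 = 0$)
$o{\left(51 \right)} - 42504 = 0 - 42504 = -42504$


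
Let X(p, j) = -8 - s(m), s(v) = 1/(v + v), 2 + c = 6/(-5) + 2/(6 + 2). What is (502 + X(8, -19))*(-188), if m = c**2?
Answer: -323249832/3481 ≈ -92861.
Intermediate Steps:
c = -59/20 (c = -2 + (6/(-5) + 2/(6 + 2)) = -2 + (6*(-1/5) + 2/8) = -2 + (-6/5 + 2*(1/8)) = -2 + (-6/5 + 1/4) = -2 - 19/20 = -59/20 ≈ -2.9500)
m = 3481/400 (m = (-59/20)**2 = 3481/400 ≈ 8.7025)
s(v) = 1/(2*v)
X(p, j) = -28048/3481 (X(p, j) = -8 - 1/(2*3481/400) = -8 - 400/(2*3481) = -8 - 1*200/3481 = -8 - 200/3481 = -28048/3481)
(502 + X(8, -19))*(-188) = (502 - 28048/3481)*(-188) = (1719414/3481)*(-188) = -323249832/3481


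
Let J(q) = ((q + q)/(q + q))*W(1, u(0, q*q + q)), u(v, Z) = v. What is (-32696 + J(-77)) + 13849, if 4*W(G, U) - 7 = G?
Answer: -18845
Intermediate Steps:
W(G, U) = 7/4 + G/4
J(q) = 2 (J(q) = ((q + q)/(q + q))*(7/4 + (1/4)*1) = ((2*q)/((2*q)))*(7/4 + 1/4) = ((2*q)*(1/(2*q)))*2 = 1*2 = 2)
(-32696 + J(-77)) + 13849 = (-32696 + 2) + 13849 = -32694 + 13849 = -18845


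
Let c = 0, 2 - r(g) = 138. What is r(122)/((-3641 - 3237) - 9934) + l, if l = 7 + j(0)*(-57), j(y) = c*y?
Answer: 29455/4203 ≈ 7.0081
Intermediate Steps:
r(g) = -136 (r(g) = 2 - 1*138 = 2 - 138 = -136)
j(y) = 0 (j(y) = 0*y = 0)
l = 7 (l = 7 + 0*(-57) = 7 + 0 = 7)
r(122)/((-3641 - 3237) - 9934) + l = -136/((-3641 - 3237) - 9934) + 7 = -136/(-6878 - 9934) + 7 = -136/(-16812) + 7 = -136*(-1/16812) + 7 = 34/4203 + 7 = 29455/4203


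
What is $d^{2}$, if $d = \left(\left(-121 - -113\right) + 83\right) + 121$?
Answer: $38416$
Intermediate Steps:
$d = 196$ ($d = \left(\left(-121 + 113\right) + 83\right) + 121 = \left(-8 + 83\right) + 121 = 75 + 121 = 196$)
$d^{2} = 196^{2} = 38416$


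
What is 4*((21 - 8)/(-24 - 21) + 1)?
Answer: 128/45 ≈ 2.8444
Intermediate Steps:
4*((21 - 8)/(-24 - 21) + 1) = 4*(13/(-45) + 1) = 4*(13*(-1/45) + 1) = 4*(-13/45 + 1) = 4*(32/45) = 128/45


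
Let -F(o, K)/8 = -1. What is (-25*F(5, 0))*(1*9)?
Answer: -1800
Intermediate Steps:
F(o, K) = 8 (F(o, K) = -8*(-1) = 8)
(-25*F(5, 0))*(1*9) = (-25*8)*(1*9) = -200*9 = -1800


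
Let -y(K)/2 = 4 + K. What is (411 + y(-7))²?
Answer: 173889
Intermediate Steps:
y(K) = -8 - 2*K (y(K) = -2*(4 + K) = -8 - 2*K)
(411 + y(-7))² = (411 + (-8 - 2*(-7)))² = (411 + (-8 + 14))² = (411 + 6)² = 417² = 173889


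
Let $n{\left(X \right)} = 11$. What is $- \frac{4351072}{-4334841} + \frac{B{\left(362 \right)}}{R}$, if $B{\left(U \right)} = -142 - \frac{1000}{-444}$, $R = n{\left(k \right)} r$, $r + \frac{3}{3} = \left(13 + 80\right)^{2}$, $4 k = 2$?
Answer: $\frac{1911526342391}{1907186990247} \approx 1.0023$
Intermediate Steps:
$k = \frac{1}{2}$ ($k = \frac{1}{4} \cdot 2 = \frac{1}{2} \approx 0.5$)
$r = 8648$ ($r = -1 + \left(13 + 80\right)^{2} = -1 + 93^{2} = -1 + 8649 = 8648$)
$R = 95128$ ($R = 11 \cdot 8648 = 95128$)
$B{\left(U \right)} = - \frac{15512}{111}$ ($B{\left(U \right)} = -142 - 1000 \left(- \frac{1}{444}\right) = -142 - - \frac{250}{111} = -142 + \frac{250}{111} = - \frac{15512}{111}$)
$- \frac{4351072}{-4334841} + \frac{B{\left(362 \right)}}{R} = - \frac{4351072}{-4334841} - \frac{15512}{111 \cdot 95128} = \left(-4351072\right) \left(- \frac{1}{4334841}\right) - \frac{1939}{1319901} = \frac{4351072}{4334841} - \frac{1939}{1319901} = \frac{1911526342391}{1907186990247}$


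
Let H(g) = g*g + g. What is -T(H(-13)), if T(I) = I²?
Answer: -24336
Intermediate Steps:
H(g) = g + g² (H(g) = g² + g = g + g²)
-T(H(-13)) = -(-13*(1 - 13))² = -(-13*(-12))² = -1*156² = -1*24336 = -24336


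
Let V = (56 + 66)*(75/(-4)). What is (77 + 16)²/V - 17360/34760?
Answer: -5672504/1325225 ≈ -4.2804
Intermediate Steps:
V = -4575/2 (V = 122*(75*(-¼)) = 122*(-75/4) = -4575/2 ≈ -2287.5)
(77 + 16)²/V - 17360/34760 = (77 + 16)²/(-4575/2) - 17360/34760 = 93²*(-2/4575) - 17360*1/34760 = 8649*(-2/4575) - 434/869 = -5766/1525 - 434/869 = -5672504/1325225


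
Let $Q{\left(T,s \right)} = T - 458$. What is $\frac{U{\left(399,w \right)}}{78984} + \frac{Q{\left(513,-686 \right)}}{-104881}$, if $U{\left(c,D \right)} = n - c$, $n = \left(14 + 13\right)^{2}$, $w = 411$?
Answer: $\frac{5044435}{1380653484} \approx 0.0036537$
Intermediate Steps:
$n = 729$ ($n = 27^{2} = 729$)
$U{\left(c,D \right)} = 729 - c$
$Q{\left(T,s \right)} = -458 + T$
$\frac{U{\left(399,w \right)}}{78984} + \frac{Q{\left(513,-686 \right)}}{-104881} = \frac{729 - 399}{78984} + \frac{-458 + 513}{-104881} = \left(729 - 399\right) \frac{1}{78984} + 55 \left(- \frac{1}{104881}\right) = 330 \cdot \frac{1}{78984} - \frac{55}{104881} = \frac{55}{13164} - \frac{55}{104881} = \frac{5044435}{1380653484}$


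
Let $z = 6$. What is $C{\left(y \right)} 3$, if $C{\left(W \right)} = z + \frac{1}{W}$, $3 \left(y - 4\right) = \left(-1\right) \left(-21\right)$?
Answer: $\frac{201}{11} \approx 18.273$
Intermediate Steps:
$y = 11$ ($y = 4 + \frac{\left(-1\right) \left(-21\right)}{3} = 4 + \frac{1}{3} \cdot 21 = 4 + 7 = 11$)
$C{\left(W \right)} = 6 + \frac{1}{W}$
$C{\left(y \right)} 3 = \left(6 + \frac{1}{11}\right) 3 = \frac{67}{11} \cdot 3 = \frac{201}{11}$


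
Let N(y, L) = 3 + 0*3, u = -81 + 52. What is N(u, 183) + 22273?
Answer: 22276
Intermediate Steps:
u = -29
N(y, L) = 3 (N(y, L) = 3 + 0 = 3)
N(u, 183) + 22273 = 3 + 22273 = 22276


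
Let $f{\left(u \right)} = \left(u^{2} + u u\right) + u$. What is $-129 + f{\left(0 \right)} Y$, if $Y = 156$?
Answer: $-129$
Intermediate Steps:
$f{\left(u \right)} = u + 2 u^{2}$ ($f{\left(u \right)} = \left(u^{2} + u^{2}\right) + u = 2 u^{2} + u = u + 2 u^{2}$)
$-129 + f{\left(0 \right)} Y = -129 + 0 \left(1 + 2 \cdot 0\right) 156 = -129 + 0 \left(1 + 0\right) 156 = -129 + 0 \cdot 1 \cdot 156 = -129 + 0 \cdot 156 = -129 + 0 = -129$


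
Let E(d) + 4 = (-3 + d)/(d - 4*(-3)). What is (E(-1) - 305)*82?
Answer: -279046/11 ≈ -25368.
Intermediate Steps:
E(d) = -4 + (-3 + d)/(12 + d) (E(d) = -4 + (-3 + d)/(d - 4*(-3)) = -4 + (-3 + d)/(d + 12) = -4 + (-3 + d)/(12 + d))
(E(-1) - 305)*82 = (3*(-17 - 1*(-1))/(12 - 1) - 305)*82 = (3*(-17 + 1)/11 - 305)*82 = (3*(1/11)*(-16) - 305)*82 = (-48/11 - 305)*82 = -3403/11*82 = -279046/11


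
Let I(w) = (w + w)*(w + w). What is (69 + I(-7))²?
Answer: 70225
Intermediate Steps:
I(w) = 4*w² (I(w) = (2*w)*(2*w) = 4*w²)
(69 + I(-7))² = (69 + 4*(-7)²)² = (69 + 4*49)² = (69 + 196)² = 265² = 70225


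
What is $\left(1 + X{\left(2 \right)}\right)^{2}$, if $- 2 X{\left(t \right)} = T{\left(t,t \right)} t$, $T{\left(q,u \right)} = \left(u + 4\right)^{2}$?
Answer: $1225$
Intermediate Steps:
$T{\left(q,u \right)} = \left(4 + u\right)^{2}$
$X{\left(t \right)} = - \frac{t \left(4 + t\right)^{2}}{2}$ ($X{\left(t \right)} = - \frac{\left(4 + t\right)^{2} t}{2} = - \frac{t \left(4 + t\right)^{2}}{2}$)
$\left(1 + X{\left(2 \right)}\right)^{2} = \left(1 - 1 \left(4 + 2\right)^{2}\right)^{2} = \left(1 - 1 \cdot 6^{2}\right)^{2} = \left(1 - 1 \cdot 36\right)^{2} = \left(1 - 36\right)^{2} = \left(-35\right)^{2} = 1225$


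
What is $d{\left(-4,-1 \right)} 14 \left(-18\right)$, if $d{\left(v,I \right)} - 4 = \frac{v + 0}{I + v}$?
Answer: $- \frac{6048}{5} \approx -1209.6$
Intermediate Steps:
$d{\left(v,I \right)} = 4 + \frac{v}{I + v}$ ($d{\left(v,I \right)} = 4 + \frac{v + 0}{I + v} = 4 + \frac{v}{I + v}$)
$d{\left(-4,-1 \right)} 14 \left(-18\right) = \frac{4 \left(-1\right) + 5 \left(-4\right)}{-1 - 4} \cdot 14 \left(-18\right) = \frac{-4 - 20}{-5} \cdot 14 \left(-18\right) = \left(- \frac{1}{5}\right) \left(-24\right) 14 \left(-18\right) = \frac{24}{5} \cdot 14 \left(-18\right) = \frac{336}{5} \left(-18\right) = - \frac{6048}{5}$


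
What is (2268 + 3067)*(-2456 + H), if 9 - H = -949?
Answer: -7991830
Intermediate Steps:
H = 958 (H = 9 - 1*(-949) = 9 + 949 = 958)
(2268 + 3067)*(-2456 + H) = (2268 + 3067)*(-2456 + 958) = 5335*(-1498) = -7991830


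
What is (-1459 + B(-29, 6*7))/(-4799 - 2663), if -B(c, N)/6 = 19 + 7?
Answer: 1615/7462 ≈ 0.21643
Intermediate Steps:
B(c, N) = -156 (B(c, N) = -6*(19 + 7) = -6*26 = -156)
(-1459 + B(-29, 6*7))/(-4799 - 2663) = (-1459 - 156)/(-4799 - 2663) = -1615/(-7462) = -1615*(-1/7462) = 1615/7462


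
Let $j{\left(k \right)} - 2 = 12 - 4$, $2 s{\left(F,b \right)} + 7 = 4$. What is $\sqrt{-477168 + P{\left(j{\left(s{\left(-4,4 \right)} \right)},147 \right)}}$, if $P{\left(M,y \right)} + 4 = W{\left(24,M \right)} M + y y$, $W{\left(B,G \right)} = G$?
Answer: $9 i \sqrt{5623} \approx 674.88 i$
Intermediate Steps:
$s{\left(F,b \right)} = - \frac{3}{2}$ ($s{\left(F,b \right)} = - \frac{7}{2} + \frac{1}{2} \cdot 4 = - \frac{7}{2} + 2 = - \frac{3}{2}$)
$j{\left(k \right)} = 10$ ($j{\left(k \right)} = 2 + \left(12 - 4\right) = 2 + 8 = 10$)
$P{\left(M,y \right)} = -4 + M^{2} + y^{2}$ ($P{\left(M,y \right)} = -4 + \left(M M + y y\right) = -4 + \left(M^{2} + y^{2}\right) = -4 + M^{2} + y^{2}$)
$\sqrt{-477168 + P{\left(j{\left(s{\left(-4,4 \right)} \right)},147 \right)}} = \sqrt{-477168 + \left(-4 + 10^{2} + 147^{2}\right)} = \sqrt{-477168 + \left(-4 + 100 + 21609\right)} = \sqrt{-477168 + 21705} = \sqrt{-455463} = 9 i \sqrt{5623}$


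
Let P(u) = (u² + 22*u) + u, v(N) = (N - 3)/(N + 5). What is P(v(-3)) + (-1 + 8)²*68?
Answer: 3272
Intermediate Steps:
v(N) = (-3 + N)/(5 + N)
P(u) = u² + 23*u
P(v(-3)) + (-1 + 8)²*68 = ((-3 - 3)/(5 - 3))*(23 + (-3 - 3)/(5 - 3)) + (-1 + 8)²*68 = (-6/2)*(23 - 6/2) + 7²*68 = ((½)*(-6))*(23 + (½)*(-6)) + 49*68 = -3*(23 - 3) + 3332 = -3*20 + 3332 = -60 + 3332 = 3272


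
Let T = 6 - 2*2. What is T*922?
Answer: 1844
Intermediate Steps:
T = 2 (T = 6 - 4 = 2)
T*922 = 2*922 = 1844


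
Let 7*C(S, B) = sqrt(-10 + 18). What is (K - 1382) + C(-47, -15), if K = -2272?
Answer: -3654 + 2*sqrt(2)/7 ≈ -3653.6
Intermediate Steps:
C(S, B) = 2*sqrt(2)/7 (C(S, B) = sqrt(-10 + 18)/7 = sqrt(8)/7 = (2*sqrt(2))/7 = 2*sqrt(2)/7)
(K - 1382) + C(-47, -15) = (-2272 - 1382) + 2*sqrt(2)/7 = -3654 + 2*sqrt(2)/7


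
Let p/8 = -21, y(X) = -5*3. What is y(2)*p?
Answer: 2520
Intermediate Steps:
y(X) = -15
p = -168 (p = 8*(-21) = -168)
y(2)*p = -15*(-168) = 2520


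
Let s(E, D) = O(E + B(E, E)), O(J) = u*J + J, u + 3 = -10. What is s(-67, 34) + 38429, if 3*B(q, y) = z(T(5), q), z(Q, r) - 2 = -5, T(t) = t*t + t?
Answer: 39245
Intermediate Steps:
u = -13 (u = -3 - 10 = -13)
T(t) = t + t² (T(t) = t² + t = t + t²)
z(Q, r) = -3 (z(Q, r) = 2 - 5 = -3)
B(q, y) = -1 (B(q, y) = (⅓)*(-3) = -1)
O(J) = -12*J (O(J) = -13*J + J = -12*J)
s(E, D) = 12 - 12*E (s(E, D) = -12*(E - 1) = -12*(-1 + E) = 12 - 12*E)
s(-67, 34) + 38429 = (12 - 12*(-67)) + 38429 = (12 + 804) + 38429 = 816 + 38429 = 39245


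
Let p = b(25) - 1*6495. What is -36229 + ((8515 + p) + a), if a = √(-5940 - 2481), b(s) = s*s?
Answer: -33584 + I*√8421 ≈ -33584.0 + 91.766*I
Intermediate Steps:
b(s) = s²
p = -5870 (p = 25² - 1*6495 = 625 - 6495 = -5870)
a = I*√8421 (a = √(-8421) = I*√8421 ≈ 91.766*I)
-36229 + ((8515 + p) + a) = -36229 + ((8515 - 5870) + I*√8421) = -36229 + (2645 + I*√8421) = -33584 + I*√8421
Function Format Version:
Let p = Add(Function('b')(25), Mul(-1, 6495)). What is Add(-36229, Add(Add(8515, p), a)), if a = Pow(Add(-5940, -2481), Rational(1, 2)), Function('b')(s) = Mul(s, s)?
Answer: Add(-33584, Mul(I, Pow(8421, Rational(1, 2)))) ≈ Add(-33584., Mul(91.766, I))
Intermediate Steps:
Function('b')(s) = Pow(s, 2)
p = -5870 (p = Add(Pow(25, 2), Mul(-1, 6495)) = Add(625, -6495) = -5870)
a = Mul(I, Pow(8421, Rational(1, 2))) (a = Pow(-8421, Rational(1, 2)) = Mul(I, Pow(8421, Rational(1, 2))) ≈ Mul(91.766, I))
Add(-36229, Add(Add(8515, p), a)) = Add(-36229, Add(Add(8515, -5870), Mul(I, Pow(8421, Rational(1, 2))))) = Add(-36229, Add(2645, Mul(I, Pow(8421, Rational(1, 2))))) = Add(-33584, Mul(I, Pow(8421, Rational(1, 2))))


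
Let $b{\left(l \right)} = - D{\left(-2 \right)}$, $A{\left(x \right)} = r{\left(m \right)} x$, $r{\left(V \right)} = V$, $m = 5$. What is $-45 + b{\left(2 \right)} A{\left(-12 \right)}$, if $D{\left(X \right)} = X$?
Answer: $-165$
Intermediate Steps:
$A{\left(x \right)} = 5 x$
$b{\left(l \right)} = 2$ ($b{\left(l \right)} = \left(-1\right) \left(-2\right) = 2$)
$-45 + b{\left(2 \right)} A{\left(-12 \right)} = -45 + 2 \cdot 5 \left(-12\right) = -45 + 2 \left(-60\right) = -45 - 120 = -165$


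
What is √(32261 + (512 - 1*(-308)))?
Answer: √33081 ≈ 181.88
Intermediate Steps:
√(32261 + (512 - 1*(-308))) = √(32261 + (512 + 308)) = √(32261 + 820) = √33081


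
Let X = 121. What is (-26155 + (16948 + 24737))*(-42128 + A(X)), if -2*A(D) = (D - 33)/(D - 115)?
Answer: -1963085180/3 ≈ -6.5436e+8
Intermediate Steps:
A(D) = -(-33 + D)/(2*(-115 + D)) (A(D) = -(D - 33)/(2*(D - 115)) = -(-33 + D)/(2*(-115 + D)))
(-26155 + (16948 + 24737))*(-42128 + A(X)) = (-26155 + (16948 + 24737))*(-42128 + (33 - 1*121)/(2*(-115 + 121))) = (-26155 + 41685)*(-42128 + (½)*(33 - 121)/6) = 15530*(-42128 + (½)*(⅙)*(-88)) = 15530*(-42128 - 22/3) = 15530*(-126406/3) = -1963085180/3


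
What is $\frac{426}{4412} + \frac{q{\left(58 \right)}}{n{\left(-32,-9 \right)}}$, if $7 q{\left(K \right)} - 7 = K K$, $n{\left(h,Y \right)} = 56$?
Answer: $\frac{3759961}{432376} \approx 8.696$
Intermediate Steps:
$q{\left(K \right)} = 1 + \frac{K^{2}}{7}$ ($q{\left(K \right)} = 1 + \frac{K K}{7} = 1 + \frac{K^{2}}{7}$)
$\frac{426}{4412} + \frac{q{\left(58 \right)}}{n{\left(-32,-9 \right)}} = \frac{426}{4412} + \frac{1 + \frac{58^{2}}{7}}{56} = 426 \cdot \frac{1}{4412} + \left(1 + \frac{1}{7} \cdot 3364\right) \frac{1}{56} = \frac{213}{2206} + \left(1 + \frac{3364}{7}\right) \frac{1}{56} = \frac{213}{2206} + \frac{3371}{7} \cdot \frac{1}{56} = \frac{213}{2206} + \frac{3371}{392} = \frac{3759961}{432376}$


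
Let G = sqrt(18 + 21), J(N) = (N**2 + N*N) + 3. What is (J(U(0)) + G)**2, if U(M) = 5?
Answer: (53 + sqrt(39))**2 ≈ 3510.0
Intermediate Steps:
J(N) = 3 + 2*N**2 (J(N) = (N**2 + N**2) + 3 = 2*N**2 + 3 = 3 + 2*N**2)
G = sqrt(39) ≈ 6.2450
(J(U(0)) + G)**2 = ((3 + 2*5**2) + sqrt(39))**2 = ((3 + 2*25) + sqrt(39))**2 = ((3 + 50) + sqrt(39))**2 = (53 + sqrt(39))**2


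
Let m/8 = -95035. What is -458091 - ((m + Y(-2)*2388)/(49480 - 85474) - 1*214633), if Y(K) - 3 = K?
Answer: -4381892572/17997 ≈ -2.4348e+5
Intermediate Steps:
m = -760280 (m = 8*(-95035) = -760280)
Y(K) = 3 + K
-458091 - ((m + Y(-2)*2388)/(49480 - 85474) - 1*214633) = -458091 - ((-760280 + (3 - 2)*2388)/(49480 - 85474) - 1*214633) = -458091 - ((-760280 + 1*2388)/(-35994) - 214633) = -458091 - ((-760280 + 2388)*(-1/35994) - 214633) = -458091 - (-757892*(-1/35994) - 214633) = -458091 - (378946/17997 - 214633) = -458091 - 1*(-3862371155/17997) = -458091 + 3862371155/17997 = -4381892572/17997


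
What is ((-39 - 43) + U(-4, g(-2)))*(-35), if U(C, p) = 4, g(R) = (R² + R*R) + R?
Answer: 2730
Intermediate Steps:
g(R) = R + 2*R² (g(R) = (R² + R²) + R = 2*R² + R = R + 2*R²)
((-39 - 43) + U(-4, g(-2)))*(-35) = ((-39 - 43) + 4)*(-35) = (-82 + 4)*(-35) = -78*(-35) = 2730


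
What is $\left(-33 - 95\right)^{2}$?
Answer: $16384$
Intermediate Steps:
$\left(-33 - 95\right)^{2} = \left(-128\right)^{2} = 16384$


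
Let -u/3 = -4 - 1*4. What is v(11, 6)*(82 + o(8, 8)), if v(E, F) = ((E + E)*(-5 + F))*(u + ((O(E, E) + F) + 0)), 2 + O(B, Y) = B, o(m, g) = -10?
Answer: 61776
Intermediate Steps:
O(B, Y) = -2 + B
u = 24 (u = -3*(-4 - 1*4) = -3*(-4 - 4) = -3*(-8) = 24)
v(E, F) = 2*E*(-5 + F)*(22 + E + F) (v(E, F) = ((E + E)*(-5 + F))*(24 + (((-2 + E) + F) + 0)) = ((2*E)*(-5 + F))*(24 + ((-2 + E + F) + 0)) = (2*E*(-5 + F))*(24 + (-2 + E + F)) = (2*E*(-5 + F))*(22 + E + F) = 2*E*(-5 + F)*(22 + E + F))
v(11, 6)*(82 + o(8, 8)) = (2*11*(-110 + 6**2 - 5*11 + 17*6 + 11*6))*(82 - 10) = (2*11*(-110 + 36 - 55 + 102 + 66))*72 = (2*11*39)*72 = 858*72 = 61776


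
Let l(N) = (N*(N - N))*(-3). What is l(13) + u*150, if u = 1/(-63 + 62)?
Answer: -150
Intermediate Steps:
u = -1 (u = 1/(-1) = -1)
l(N) = 0 (l(N) = (N*0)*(-3) = 0*(-3) = 0)
l(13) + u*150 = 0 - 1*150 = 0 - 150 = -150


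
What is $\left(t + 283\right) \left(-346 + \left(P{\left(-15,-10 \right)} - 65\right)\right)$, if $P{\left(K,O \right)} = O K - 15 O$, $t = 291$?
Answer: $-63714$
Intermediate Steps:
$P{\left(K,O \right)} = - 15 O + K O$ ($P{\left(K,O \right)} = K O - 15 O = - 15 O + K O$)
$\left(t + 283\right) \left(-346 + \left(P{\left(-15,-10 \right)} - 65\right)\right) = \left(291 + 283\right) \left(-346 - \left(65 + 10 \left(-15 - 15\right)\right)\right) = 574 \left(-346 - -235\right) = 574 \left(-346 + \left(300 - 65\right)\right) = 574 \left(-346 + 235\right) = 574 \left(-111\right) = -63714$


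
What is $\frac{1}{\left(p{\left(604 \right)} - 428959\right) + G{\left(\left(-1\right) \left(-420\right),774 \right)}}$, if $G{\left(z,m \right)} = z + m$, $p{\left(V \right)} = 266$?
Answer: $- \frac{1}{427499} \approx -2.3392 \cdot 10^{-6}$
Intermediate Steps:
$G{\left(z,m \right)} = m + z$
$\frac{1}{\left(p{\left(604 \right)} - 428959\right) + G{\left(\left(-1\right) \left(-420\right),774 \right)}} = \frac{1}{\left(266 - 428959\right) + \left(774 - -420\right)} = \frac{1}{\left(266 - 428959\right) + \left(774 + 420\right)} = \frac{1}{-428693 + 1194} = \frac{1}{-427499} = - \frac{1}{427499}$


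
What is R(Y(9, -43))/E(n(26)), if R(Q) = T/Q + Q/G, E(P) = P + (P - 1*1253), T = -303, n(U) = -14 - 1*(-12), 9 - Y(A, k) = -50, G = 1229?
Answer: 368906/91146327 ≈ 0.0040474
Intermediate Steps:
Y(A, k) = 59 (Y(A, k) = 9 - 1*(-50) = 9 + 50 = 59)
n(U) = -2 (n(U) = -14 + 12 = -2)
E(P) = -1253 + 2*P (E(P) = P + (P - 1253) = P + (-1253 + P) = -1253 + 2*P)
R(Q) = -303/Q + Q/1229
R(Y(9, -43))/E(n(26)) = (-303/59 + (1/1229)*59)/(-1253 + 2*(-2)) = (-303*1/59 + 59/1229)/(-1253 - 4) = (-303/59 + 59/1229)/(-1257) = -368906/72511*(-1/1257) = 368906/91146327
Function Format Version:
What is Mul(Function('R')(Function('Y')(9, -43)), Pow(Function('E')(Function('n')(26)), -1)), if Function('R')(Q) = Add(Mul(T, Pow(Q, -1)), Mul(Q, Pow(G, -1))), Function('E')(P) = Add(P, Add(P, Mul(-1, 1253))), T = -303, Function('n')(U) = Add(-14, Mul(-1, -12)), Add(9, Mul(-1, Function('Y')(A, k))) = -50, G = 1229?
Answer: Rational(368906, 91146327) ≈ 0.0040474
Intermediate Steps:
Function('Y')(A, k) = 59 (Function('Y')(A, k) = Add(9, Mul(-1, -50)) = Add(9, 50) = 59)
Function('n')(U) = -2 (Function('n')(U) = Add(-14, 12) = -2)
Function('E')(P) = Add(-1253, Mul(2, P)) (Function('E')(P) = Add(P, Add(P, -1253)) = Add(P, Add(-1253, P)) = Add(-1253, Mul(2, P)))
Function('R')(Q) = Add(Mul(-303, Pow(Q, -1)), Mul(Rational(1, 1229), Q)) (Function('R')(Q) = Add(Mul(-303, Pow(Q, -1)), Mul(Q, Pow(1229, -1))) = Add(Mul(-303, Pow(Q, -1)), Mul(Q, Rational(1, 1229))) = Add(Mul(-303, Pow(Q, -1)), Mul(Rational(1, 1229), Q)))
Mul(Function('R')(Function('Y')(9, -43)), Pow(Function('E')(Function('n')(26)), -1)) = Mul(Add(Mul(-303, Pow(59, -1)), Mul(Rational(1, 1229), 59)), Pow(Add(-1253, Mul(2, -2)), -1)) = Mul(Add(Mul(-303, Rational(1, 59)), Rational(59, 1229)), Pow(Add(-1253, -4), -1)) = Mul(Add(Rational(-303, 59), Rational(59, 1229)), Pow(-1257, -1)) = Mul(Rational(-368906, 72511), Rational(-1, 1257)) = Rational(368906, 91146327)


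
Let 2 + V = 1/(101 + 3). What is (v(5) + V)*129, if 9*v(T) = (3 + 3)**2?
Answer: 26961/104 ≈ 259.24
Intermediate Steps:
v(T) = 4 (v(T) = (3 + 3)**2/9 = (1/9)*6**2 = (1/9)*36 = 4)
V = -207/104 (V = -2 + 1/(101 + 3) = -2 + 1/104 = -207/104 ≈ -1.9904)
(v(5) + V)*129 = (4 - 207/104)*129 = (209/104)*129 = 26961/104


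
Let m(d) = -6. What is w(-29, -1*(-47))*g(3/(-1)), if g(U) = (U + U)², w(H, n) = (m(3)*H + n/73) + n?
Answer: 582480/73 ≈ 7979.2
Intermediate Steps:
w(H, n) = -6*H + 74*n/73 (w(H, n) = (-6*H + n/73) + n = -6*H + 74*n/73)
g(U) = 4*U² (g(U) = (2*U)² = 4*U²)
w(-29, -1*(-47))*g(3/(-1)) = (-6*(-29) + 74*(-1*(-47))/73)*(4*(3/(-1))²) = (174 + (74/73)*47)*(4*(3*(-1))²) = (174 + 3478/73)*(4*(-3)²) = 16180*(4*9)/73 = (16180/73)*36 = 582480/73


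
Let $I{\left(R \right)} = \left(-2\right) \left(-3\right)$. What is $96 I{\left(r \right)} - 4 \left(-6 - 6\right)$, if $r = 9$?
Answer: $624$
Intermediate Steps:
$I{\left(R \right)} = 6$
$96 I{\left(r \right)} - 4 \left(-6 - 6\right) = 96 \cdot 6 - 4 \left(-6 - 6\right) = 576 - -48 = 576 + 48 = 624$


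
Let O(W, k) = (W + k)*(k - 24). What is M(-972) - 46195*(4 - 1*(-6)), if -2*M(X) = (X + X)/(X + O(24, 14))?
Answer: -156139343/338 ≈ -4.6195e+5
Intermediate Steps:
O(W, k) = (-24 + k)*(W + k) (O(W, k) = (W + k)*(-24 + k) = (-24 + k)*(W + k))
M(X) = -X/(-380 + X) (M(X) = -(X + X)/(2*(X + (14² - 24*24 - 24*14 + 24*14))) = -2*X/(2*(X + (196 - 576 - 336 + 336))) = -2*X/(2*(X - 380)) = -2*X/(2*(-380 + X)) = -X/(-380 + X))
M(-972) - 46195*(4 - 1*(-6)) = -1*(-972)/(-380 - 972) - 46195*(4 - 1*(-6)) = -1*(-972)/(-1352) - 46195*(4 + 6) = -1*(-972)*(-1/1352) - 46195*10 = -243/338 - 461950 = -156139343/338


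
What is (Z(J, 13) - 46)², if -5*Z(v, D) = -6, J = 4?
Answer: 50176/25 ≈ 2007.0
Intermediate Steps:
Z(v, D) = 6/5 (Z(v, D) = -⅕*(-6) = 6/5)
(Z(J, 13) - 46)² = (6/5 - 46)² = (-224/5)² = 50176/25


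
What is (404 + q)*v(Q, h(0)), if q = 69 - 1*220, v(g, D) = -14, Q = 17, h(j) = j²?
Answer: -3542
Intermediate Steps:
q = -151 (q = 69 - 220 = -151)
(404 + q)*v(Q, h(0)) = (404 - 151)*(-14) = 253*(-14) = -3542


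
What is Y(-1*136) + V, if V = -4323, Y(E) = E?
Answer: -4459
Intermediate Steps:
Y(-1*136) + V = -1*136 - 4323 = -136 - 4323 = -4459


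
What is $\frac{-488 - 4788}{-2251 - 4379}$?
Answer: $\frac{2638}{3315} \approx 0.79578$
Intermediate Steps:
$\frac{-488 - 4788}{-2251 - 4379} = - \frac{5276}{-6630} = \left(-5276\right) \left(- \frac{1}{6630}\right) = \frac{2638}{3315}$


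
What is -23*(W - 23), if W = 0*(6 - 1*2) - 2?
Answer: 575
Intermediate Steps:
W = -2 (W = 0*(6 - 2) - 2 = 0*4 - 2 = 0 - 2 = -2)
-23*(W - 23) = -23*(-2 - 23) = -23*(-25) = 575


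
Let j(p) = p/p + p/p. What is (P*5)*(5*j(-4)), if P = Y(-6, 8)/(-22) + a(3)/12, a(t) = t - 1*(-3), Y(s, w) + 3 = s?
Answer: 500/11 ≈ 45.455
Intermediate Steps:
Y(s, w) = -3 + s
a(t) = 3 + t (a(t) = t + 3 = 3 + t)
j(p) = 2 (j(p) = 1 + 1 = 2)
P = 10/11 (P = (-3 - 6)/(-22) + (3 + 3)/12 = -9*(-1/22) + 6*(1/12) = 9/22 + 1/2 = 10/11 ≈ 0.90909)
(P*5)*(5*j(-4)) = ((10/11)*5)*(5*2) = (50/11)*10 = 500/11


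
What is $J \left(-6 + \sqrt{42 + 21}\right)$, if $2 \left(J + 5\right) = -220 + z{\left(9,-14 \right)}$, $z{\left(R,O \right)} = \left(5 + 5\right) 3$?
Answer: $600 - 300 \sqrt{7} \approx -193.73$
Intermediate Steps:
$z{\left(R,O \right)} = 30$ ($z{\left(R,O \right)} = 10 \cdot 3 = 30$)
$J = -100$ ($J = -5 + \frac{-220 + 30}{2} = -5 + \frac{1}{2} \left(-190\right) = -5 - 95 = -100$)
$J \left(-6 + \sqrt{42 + 21}\right) = - 100 \left(-6 + \sqrt{42 + 21}\right) = - 100 \left(-6 + \sqrt{63}\right) = - 100 \left(-6 + 3 \sqrt{7}\right) = 600 - 300 \sqrt{7}$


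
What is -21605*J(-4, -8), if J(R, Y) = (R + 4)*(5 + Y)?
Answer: 0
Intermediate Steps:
J(R, Y) = (4 + R)*(5 + Y)
-21605*J(-4, -8) = -21605*(20 + 4*(-8) + 5*(-4) - 4*(-8)) = -21605*(20 - 32 - 20 + 32) = -21605*0 = 0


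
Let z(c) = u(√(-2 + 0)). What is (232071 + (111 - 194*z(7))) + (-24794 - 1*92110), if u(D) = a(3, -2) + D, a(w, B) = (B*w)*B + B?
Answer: 113338 - 194*I*√2 ≈ 1.1334e+5 - 274.36*I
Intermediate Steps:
a(w, B) = B + w*B² (a(w, B) = w*B² + B = B + w*B²)
u(D) = 10 + D (u(D) = -2*(1 - 2*3) + D = -2*(1 - 6) + D = -2*(-5) + D = 10 + D)
z(c) = 10 + I*√2 (z(c) = 10 + √(-2 + 0) = 10 + √(-2) = 10 + I*√2)
(232071 + (111 - 194*z(7))) + (-24794 - 1*92110) = (232071 + (111 - 194*(10 + I*√2))) + (-24794 - 1*92110) = (232071 + (111 + (-1940 - 194*I*√2))) + (-24794 - 92110) = (232071 + (-1829 - 194*I*√2)) - 116904 = (230242 - 194*I*√2) - 116904 = 113338 - 194*I*√2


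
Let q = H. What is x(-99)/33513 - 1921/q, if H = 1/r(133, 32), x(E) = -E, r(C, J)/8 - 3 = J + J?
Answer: -11502287143/11171 ≈ -1.0297e+6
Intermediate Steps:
r(C, J) = 24 + 16*J (r(C, J) = 24 + 8*(J + J) = 24 + 8*(2*J) = 24 + 16*J)
H = 1/536 (H = 1/(24 + 16*32) = 1/(24 + 512) = 1/536 ≈ 0.0018657)
q = 1/536 ≈ 0.0018657
x(-99)/33513 - 1921/q = -1*(-99)/33513 - 1921/1/536 = 99*(1/33513) - 1921*536 = 33/11171 - 1029656 = -11502287143/11171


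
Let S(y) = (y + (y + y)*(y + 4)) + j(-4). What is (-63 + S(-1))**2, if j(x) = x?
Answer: 5476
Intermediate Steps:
S(y) = -4 + y + 2*y*(4 + y) (S(y) = (y + (y + y)*(y + 4)) - 4 = (y + (2*y)*(4 + y)) - 4 = (y + 2*y*(4 + y)) - 4 = -4 + y + 2*y*(4 + y))
(-63 + S(-1))**2 = (-63 + (-4 + 2*(-1)**2 + 9*(-1)))**2 = (-63 + (-4 + 2*1 - 9))**2 = (-63 + (-4 + 2 - 9))**2 = (-63 - 11)**2 = (-74)**2 = 5476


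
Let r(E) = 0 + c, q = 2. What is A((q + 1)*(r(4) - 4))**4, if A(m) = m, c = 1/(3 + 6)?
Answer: 1500625/81 ≈ 18526.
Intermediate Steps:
c = 1/9 ≈ 0.11111
r(E) = 1/9 (r(E) = 0 + 1/9 = 1/9)
A((q + 1)*(r(4) - 4))**4 = ((2 + 1)*(1/9 - 4))**4 = (3*(-35/9))**4 = (-35/3)**4 = 1500625/81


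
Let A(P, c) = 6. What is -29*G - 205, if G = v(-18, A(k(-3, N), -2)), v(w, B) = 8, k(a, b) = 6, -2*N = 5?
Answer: -437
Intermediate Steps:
N = -5/2 (N = -½*5 = -5/2 ≈ -2.5000)
G = 8
-29*G - 205 = -29*8 - 205 = -232 - 205 = -437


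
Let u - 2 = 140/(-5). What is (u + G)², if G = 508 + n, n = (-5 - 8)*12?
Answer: 106276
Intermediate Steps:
n = -156 (n = -13*12 = -156)
G = 352 (G = 508 - 156 = 352)
u = -26 (u = 2 + 140/(-5) = 2 - ⅕*140 = 2 - 28 = -26)
(u + G)² = (-26 + 352)² = 326² = 106276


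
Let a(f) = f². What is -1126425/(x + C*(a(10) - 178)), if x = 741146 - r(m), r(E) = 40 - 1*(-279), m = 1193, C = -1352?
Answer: -1126425/846283 ≈ -1.3310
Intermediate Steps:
r(E) = 319 (r(E) = 40 + 279 = 319)
x = 740827 (x = 741146 - 1*319 = 741146 - 319 = 740827)
-1126425/(x + C*(a(10) - 178)) = -1126425/(740827 - 1352*(10² - 178)) = -1126425/(740827 - 1352*(100 - 178)) = -1126425/(740827 - 1352*(-78)) = -1126425/(740827 + 105456) = -1126425/846283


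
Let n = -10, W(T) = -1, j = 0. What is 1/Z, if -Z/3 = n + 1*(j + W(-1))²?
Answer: 1/27 ≈ 0.037037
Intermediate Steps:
Z = 27 (Z = -3*(-10 + 1*(0 - 1)²) = -3*(-10 + 1*(-1)²) = -3*(-10 + 1*1) = -3*(-10 + 1) = -3*(-9) = 27)
1/Z = 1/27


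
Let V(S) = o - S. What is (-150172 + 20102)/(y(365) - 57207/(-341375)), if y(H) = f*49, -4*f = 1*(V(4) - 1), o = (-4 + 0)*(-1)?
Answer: -177610585000/16956203 ≈ -10475.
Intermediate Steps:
o = 4 (o = -4*(-1) = 4)
V(S) = 4 - S
f = 1/4 (f = -((4 - 1*4) - 1)/4 = -((4 - 4) - 1)/4 = -(0 - 1)/4 = -(-1)/4 = -1/4*(-1) = 1/4 ≈ 0.25000)
y(H) = 49/4 (y(H) = (1/4)*49 = 49/4)
(-150172 + 20102)/(y(365) - 57207/(-341375)) = (-150172 + 20102)/(49/4 - 57207/(-341375)) = -130070/(49/4 - 57207*(-1/341375)) = -130070/(49/4 + 57207/341375) = -130070/16956203/1365500 = -130070*1365500/16956203 = -177610585000/16956203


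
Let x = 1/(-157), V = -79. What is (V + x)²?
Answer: 153859216/24649 ≈ 6242.0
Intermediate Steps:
x = -1/157 ≈ -0.0063694
(V + x)² = (-79 - 1/157)² = (-12404/157)² = 153859216/24649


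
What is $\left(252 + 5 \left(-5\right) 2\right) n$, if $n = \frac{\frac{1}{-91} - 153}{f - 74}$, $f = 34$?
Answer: $\frac{351581}{455} \approx 772.71$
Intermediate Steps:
$n = \frac{3481}{910}$ ($n = \frac{\frac{1}{-91} - 153}{34 - 74} = \frac{- \frac{1}{91} - 153}{-40} = \left(- \frac{13924}{91}\right) \left(- \frac{1}{40}\right) = \frac{3481}{910} \approx 3.8253$)
$\left(252 + 5 \left(-5\right) 2\right) n = \left(252 + 5 \left(-5\right) 2\right) \frac{3481}{910} = \left(252 - 50\right) \frac{3481}{910} = 202 \cdot \frac{3481}{910} = \frac{351581}{455}$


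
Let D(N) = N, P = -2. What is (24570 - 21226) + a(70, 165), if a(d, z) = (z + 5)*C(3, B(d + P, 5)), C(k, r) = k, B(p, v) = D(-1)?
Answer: 3854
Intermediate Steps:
B(p, v) = -1
a(d, z) = 15 + 3*z (a(d, z) = (z + 5)*3 = (5 + z)*3 = 15 + 3*z)
(24570 - 21226) + a(70, 165) = (24570 - 21226) + (15 + 3*165) = 3344 + (15 + 495) = 3344 + 510 = 3854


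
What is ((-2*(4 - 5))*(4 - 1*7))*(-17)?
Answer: 102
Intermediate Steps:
((-2*(4 - 5))*(4 - 1*7))*(-17) = ((-2*(-1))*(4 - 7))*(-17) = (2*(-3))*(-17) = -6*(-17) = 102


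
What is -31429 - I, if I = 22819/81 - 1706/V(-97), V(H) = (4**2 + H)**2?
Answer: -208052302/6561 ≈ -31710.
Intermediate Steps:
V(H) = (16 + H)**2
I = 1846633/6561 (I = 22819/81 - 1706/(16 - 97)**2 = 22819*(1/81) - 1706/((-81)**2) = 22819/81 - 1706/6561 = 1846633/6561 ≈ 281.46)
-31429 - I = -31429 - 1*1846633/6561 = -31429 - 1846633/6561 = -208052302/6561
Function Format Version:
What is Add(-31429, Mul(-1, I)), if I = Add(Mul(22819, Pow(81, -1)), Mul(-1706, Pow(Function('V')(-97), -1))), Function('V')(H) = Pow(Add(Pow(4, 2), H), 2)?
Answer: Rational(-208052302, 6561) ≈ -31710.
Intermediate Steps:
Function('V')(H) = Pow(Add(16, H), 2)
I = Rational(1846633, 6561) (I = Add(Mul(22819, Pow(81, -1)), Mul(-1706, Pow(Pow(Add(16, -97), 2), -1))) = Add(Mul(22819, Rational(1, 81)), Mul(-1706, Pow(Pow(-81, 2), -1))) = Add(Rational(22819, 81), Mul(-1706, Pow(6561, -1))) = Add(Rational(22819, 81), Mul(-1706, Rational(1, 6561))) = Add(Rational(22819, 81), Rational(-1706, 6561)) = Rational(1846633, 6561) ≈ 281.46)
Add(-31429, Mul(-1, I)) = Add(-31429, Mul(-1, Rational(1846633, 6561))) = Add(-31429, Rational(-1846633, 6561)) = Rational(-208052302, 6561)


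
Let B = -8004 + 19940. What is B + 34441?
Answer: 46377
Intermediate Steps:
B = 11936
B + 34441 = 11936 + 34441 = 46377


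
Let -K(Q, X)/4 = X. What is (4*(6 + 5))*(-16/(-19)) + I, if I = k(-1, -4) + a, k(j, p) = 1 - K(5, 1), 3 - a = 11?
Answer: 647/19 ≈ 34.053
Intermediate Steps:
a = -8 (a = 3 - 1*11 = 3 - 11 = -8)
K(Q, X) = -4*X
k(j, p) = 5 (k(j, p) = 1 - (-4) = 1 - 1*(-4) = 1 + 4 = 5)
I = -3 (I = 5 - 8 = -3)
(4*(6 + 5))*(-16/(-19)) + I = (4*(6 + 5))*(-16/(-19)) - 3 = (4*11)*(-16*(-1/19)) - 3 = 44*(16/19) - 3 = 704/19 - 3 = 647/19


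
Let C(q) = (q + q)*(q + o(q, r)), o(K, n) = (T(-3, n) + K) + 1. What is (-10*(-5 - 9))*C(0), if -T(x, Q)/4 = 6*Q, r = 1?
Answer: 0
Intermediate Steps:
T(x, Q) = -24*Q
o(K, n) = 1 + K - 24*n (o(K, n) = (-24*n + K) + 1 = (K - 24*n) + 1 = 1 + K - 24*n)
C(q) = 2*q*(-23 + 2*q) (C(q) = (q + q)*(q + (1 + q - 24*1)) = (2*q)*(q + (1 + q - 24)) = (2*q)*(q + (-23 + q)) = (2*q)*(-23 + 2*q) = 2*q*(-23 + 2*q))
(-10*(-5 - 9))*C(0) = (-10*(-5 - 9))*(2*0*(-23 + 2*0)) = (-10*(-14))*(2*0*(-23 + 0)) = 140*(2*0*(-23)) = 140*0 = 0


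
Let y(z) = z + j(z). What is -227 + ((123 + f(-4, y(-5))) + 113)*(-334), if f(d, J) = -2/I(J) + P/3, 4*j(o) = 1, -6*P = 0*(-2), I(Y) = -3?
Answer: -237821/3 ≈ -79274.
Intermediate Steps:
P = 0 (P = -0*(-2) = -⅙*0 = 0)
j(o) = ¼ (j(o) = (¼)*1 = ¼)
y(z) = ¼ + z (y(z) = z + ¼ = ¼ + z)
f(d, J) = ⅔ (f(d, J) = -2/(-3) + 0/3 = -2*(-⅓) + 0*(⅓) = ⅔ + 0 = ⅔)
-227 + ((123 + f(-4, y(-5))) + 113)*(-334) = -227 + ((123 + ⅔) + 113)*(-334) = -227 + (371/3 + 113)*(-334) = -227 + (710/3)*(-334) = -227 - 237140/3 = -237821/3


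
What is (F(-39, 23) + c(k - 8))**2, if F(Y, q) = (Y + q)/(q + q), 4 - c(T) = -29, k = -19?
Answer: 564001/529 ≈ 1066.2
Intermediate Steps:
c(T) = 33 (c(T) = 4 - 1*(-29) = 4 + 29 = 33)
F(Y, q) = (Y + q)/(2*q) (F(Y, q) = (Y + q)/((2*q)) = (Y + q)*(1/(2*q)) = (Y + q)/(2*q))
(F(-39, 23) + c(k - 8))**2 = ((1/2)*(-39 + 23)/23 + 33)**2 = ((1/2)*(1/23)*(-16) + 33)**2 = (-8/23 + 33)**2 = (751/23)**2 = 564001/529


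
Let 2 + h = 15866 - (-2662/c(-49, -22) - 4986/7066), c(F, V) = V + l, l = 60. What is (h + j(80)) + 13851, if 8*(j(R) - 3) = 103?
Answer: 16003953889/537016 ≈ 29802.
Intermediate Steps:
c(F, V) = 60 + V (c(F, V) = V + 60 = 60 + V)
h = 1069652518/67127 (h = -2 + (15866 - (-2662/(60 - 22) - 4986/7066)) = -2 + (15866 - (-2662/38 - 4986*1/7066)) = -2 + (15866 - (-2662*1/38 - 2493/3533)) = -2 + (15866 - (-1331/19 - 2493/3533)) = -2 + (15866 - 1*(-4749790/67127)) = -2 + (15866 + 4749790/67127) = -2 + 1069786772/67127 = 1069652518/67127 ≈ 15935.)
j(R) = 127/8 (j(R) = 3 + (⅛)*103 = 3 + 103/8 = 127/8)
(h + j(80)) + 13851 = (1069652518/67127 + 127/8) + 13851 = 8565745273/537016 + 13851 = 16003953889/537016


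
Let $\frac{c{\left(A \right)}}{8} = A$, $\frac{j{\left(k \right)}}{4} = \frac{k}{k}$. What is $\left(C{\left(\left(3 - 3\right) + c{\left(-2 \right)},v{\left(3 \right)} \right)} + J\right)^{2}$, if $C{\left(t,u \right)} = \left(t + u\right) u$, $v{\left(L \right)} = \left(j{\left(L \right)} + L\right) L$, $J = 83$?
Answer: $35344$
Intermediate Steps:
$j{\left(k \right)} = 4$ ($j{\left(k \right)} = 4 \frac{k}{k} = 4 \cdot 1 = 4$)
$c{\left(A \right)} = 8 A$
$v{\left(L \right)} = L \left(4 + L\right)$ ($v{\left(L \right)} = \left(4 + L\right) L = L \left(4 + L\right)$)
$C{\left(t,u \right)} = u \left(t + u\right)$
$\left(C{\left(\left(3 - 3\right) + c{\left(-2 \right)},v{\left(3 \right)} \right)} + J\right)^{2} = \left(3 \left(4 + 3\right) \left(\left(\left(3 - 3\right) + 8 \left(-2\right)\right) + 3 \left(4 + 3\right)\right) + 83\right)^{2} = \left(3 \cdot 7 \left(\left(0 - 16\right) + 3 \cdot 7\right) + 83\right)^{2} = \left(21 \left(-16 + 21\right) + 83\right)^{2} = \left(21 \cdot 5 + 83\right)^{2} = \left(105 + 83\right)^{2} = 188^{2} = 35344$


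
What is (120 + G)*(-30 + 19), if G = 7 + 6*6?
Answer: -1793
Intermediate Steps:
G = 43 (G = 7 + 36 = 43)
(120 + G)*(-30 + 19) = (120 + 43)*(-30 + 19) = 163*(-11) = -1793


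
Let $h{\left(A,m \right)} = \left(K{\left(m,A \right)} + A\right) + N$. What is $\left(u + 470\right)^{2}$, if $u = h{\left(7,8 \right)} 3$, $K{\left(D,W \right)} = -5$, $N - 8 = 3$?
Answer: $259081$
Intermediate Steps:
$N = 11$ ($N = 8 + 3 = 11$)
$h{\left(A,m \right)} = 6 + A$ ($h{\left(A,m \right)} = \left(-5 + A\right) + 11 = 6 + A$)
$u = 39$ ($u = \left(6 + 7\right) 3 = 13 \cdot 3 = 39$)
$\left(u + 470\right)^{2} = \left(39 + 470\right)^{2} = 509^{2} = 259081$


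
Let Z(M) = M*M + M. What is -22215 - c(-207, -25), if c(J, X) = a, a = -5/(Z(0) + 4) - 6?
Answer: -88831/4 ≈ -22208.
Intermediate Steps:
Z(M) = M + M**2 (Z(M) = M**2 + M = M + M**2)
a = -29/4 (a = -5/(0*(1 + 0) + 4) - 6 = -5/(0*1 + 4) - 6 = -5/(0 + 4) - 6 = -5/4 - 6 = -29/4 ≈ -7.2500)
c(J, X) = -29/4
-22215 - c(-207, -25) = -22215 - 1*(-29/4) = -22215 + 29/4 = -88831/4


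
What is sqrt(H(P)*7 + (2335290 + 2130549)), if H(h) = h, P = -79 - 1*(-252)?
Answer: 5*sqrt(178682) ≈ 2113.5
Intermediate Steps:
P = 173 (P = -79 + 252 = 173)
sqrt(H(P)*7 + (2335290 + 2130549)) = sqrt(173*7 + (2335290 + 2130549)) = sqrt(1211 + 4465839) = sqrt(4467050) = 5*sqrt(178682)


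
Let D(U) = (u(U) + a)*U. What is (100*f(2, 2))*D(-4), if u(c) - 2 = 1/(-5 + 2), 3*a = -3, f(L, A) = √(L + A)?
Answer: -1600/3 ≈ -533.33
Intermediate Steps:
f(L, A) = √(A + L)
a = -1 (a = (⅓)*(-3) = -1)
u(c) = 5/3 (u(c) = 2 + 1/(-5 + 2) = 2 + 1/(-3) = 2 - ⅓ = 5/3)
D(U) = 2*U/3 (D(U) = (5/3 - 1)*U = 2*U/3)
(100*f(2, 2))*D(-4) = (100*√(2 + 2))*((⅔)*(-4)) = (100*√4)*(-8/3) = (100*2)*(-8/3) = 200*(-8/3) = -1600/3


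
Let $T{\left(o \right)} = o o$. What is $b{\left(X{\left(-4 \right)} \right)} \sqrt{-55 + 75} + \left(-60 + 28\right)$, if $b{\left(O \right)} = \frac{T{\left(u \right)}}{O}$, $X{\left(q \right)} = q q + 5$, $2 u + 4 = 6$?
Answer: $-32 + \frac{2 \sqrt{5}}{21} \approx -31.787$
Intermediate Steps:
$u = 1$ ($u = -2 + \frac{1}{2} \cdot 6 = -2 + 3 = 1$)
$X{\left(q \right)} = 5 + q^{2}$ ($X{\left(q \right)} = q^{2} + 5 = 5 + q^{2}$)
$T{\left(o \right)} = o^{2}$
$b{\left(O \right)} = \frac{1}{O}$ ($b{\left(O \right)} = \frac{1^{2}}{O} = 1 \frac{1}{O} = \frac{1}{O}$)
$b{\left(X{\left(-4 \right)} \right)} \sqrt{-55 + 75} + \left(-60 + 28\right) = \frac{\sqrt{-55 + 75}}{5 + \left(-4\right)^{2}} + \left(-60 + 28\right) = \frac{\sqrt{20}}{5 + 16} - 32 = \frac{2 \sqrt{5}}{21} - 32 = -32 + \frac{2 \sqrt{5}}{21}$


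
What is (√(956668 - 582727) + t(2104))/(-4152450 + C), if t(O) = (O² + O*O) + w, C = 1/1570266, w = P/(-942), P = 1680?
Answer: -2182701057385104/1023710815116743 - 4710798*√41549/6520451051699 ≈ -2.1323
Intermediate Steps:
w = -280/157 (w = 1680/(-942) = 1680*(-1/942) = -280/157 ≈ -1.7834)
C = 1/1570266 ≈ 6.3683e-7
t(O) = -280/157 + 2*O² (t(O) = (O² + O*O) - 280/157 = (O² + O²) - 280/157 = 2*O² - 280/157 = -280/157 + 2*O²)
(√(956668 - 582727) + t(2104))/(-4152450 + C) = (√(956668 - 582727) + (-280/157 + 2*2104²))/(-4152450 + 1/1570266) = (√373941 + (-280/157 + 2*4426816))/(-6520451051699/1570266) = (3*√41549 + (-280/157 + 8853632))*(-1570266/6520451051699) = (3*√41549 + 1390019944/157)*(-1570266/6520451051699) = (1390019944/157 + 3*√41549)*(-1570266/6520451051699) = -2182701057385104/1023710815116743 - 4710798*√41549/6520451051699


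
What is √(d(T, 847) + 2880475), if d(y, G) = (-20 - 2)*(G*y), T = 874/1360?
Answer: √82899647535/170 ≈ 1693.7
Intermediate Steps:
T = 437/680 (T = 874*(1/1360) = 437/680 ≈ 0.64265)
d(y, G) = -22*G*y
√(d(T, 847) + 2880475) = √(-22*847*437/680 + 2880475) = √(-4071529/340 + 2880475) = √(975289971/340) = √82899647535/170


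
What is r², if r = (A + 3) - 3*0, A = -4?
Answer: 1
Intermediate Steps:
r = -1 (r = (-4 + 3) - 3*0 = -1 + 0 = -1)
r² = (-1)² = 1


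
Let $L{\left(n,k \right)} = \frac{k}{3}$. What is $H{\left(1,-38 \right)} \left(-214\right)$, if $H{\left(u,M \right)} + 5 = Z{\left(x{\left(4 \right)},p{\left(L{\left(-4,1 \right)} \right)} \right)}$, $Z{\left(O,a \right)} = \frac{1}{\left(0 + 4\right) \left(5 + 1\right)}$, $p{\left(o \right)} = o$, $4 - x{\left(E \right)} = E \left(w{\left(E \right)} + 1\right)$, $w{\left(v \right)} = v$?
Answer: $\frac{12733}{12} \approx 1061.1$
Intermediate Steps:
$L{\left(n,k \right)} = \frac{k}{3}$ ($L{\left(n,k \right)} = k \frac{1}{3} = \frac{k}{3}$)
$x{\left(E \right)} = 4 - E \left(1 + E\right)$ ($x{\left(E \right)} = 4 - E \left(E + 1\right) = 4 - E \left(1 + E\right)$)
$Z{\left(O,a \right)} = \frac{1}{24}$ ($Z{\left(O,a \right)} = \frac{1}{4 \cdot 6} = \frac{1}{24}$)
$H{\left(u,M \right)} = - \frac{119}{24}$ ($H{\left(u,M \right)} = -5 + \frac{1}{24} = - \frac{119}{24}$)
$H{\left(1,-38 \right)} \left(-214\right) = \left(- \frac{119}{24}\right) \left(-214\right) = \frac{12733}{12}$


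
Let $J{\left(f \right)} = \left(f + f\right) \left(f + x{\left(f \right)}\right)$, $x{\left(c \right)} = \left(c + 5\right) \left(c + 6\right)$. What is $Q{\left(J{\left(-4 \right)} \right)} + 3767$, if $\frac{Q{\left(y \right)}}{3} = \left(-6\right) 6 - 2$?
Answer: $3653$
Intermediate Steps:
$x{\left(c \right)} = \left(5 + c\right) \left(6 + c\right)$
$J{\left(f \right)} = 2 f \left(30 + f^{2} + 12 f\right)$ ($J{\left(f \right)} = \left(f + f\right) \left(f + \left(30 + f^{2} + 11 f\right)\right) = 2 f \left(30 + f^{2} + 12 f\right)$)
$Q{\left(y \right)} = -114$ ($Q{\left(y \right)} = 3 \left(\left(-6\right) 6 - 2\right) = 3 \left(-36 - 2\right) = 3 \left(-38\right) = -114$)
$Q{\left(J{\left(-4 \right)} \right)} + 3767 = -114 + 3767 = 3653$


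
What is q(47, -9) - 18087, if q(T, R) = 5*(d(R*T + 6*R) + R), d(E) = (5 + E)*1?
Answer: -20492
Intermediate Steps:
d(E) = 5 + E
q(T, R) = 25 + 35*R + 5*R*T (q(T, R) = 5*((5 + (R*T + 6*R)) + R) = 5*((5 + (6*R + R*T)) + R) = 5*((5 + 6*R + R*T) + R) = 5*(5 + 7*R + R*T) = 25 + 35*R + 5*R*T)
q(47, -9) - 18087 = (25 + 5*(-9) + 5*(-9)*(6 + 47)) - 18087 = (25 - 45 + 5*(-9)*53) - 18087 = (25 - 45 - 2385) - 18087 = -2405 - 18087 = -20492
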